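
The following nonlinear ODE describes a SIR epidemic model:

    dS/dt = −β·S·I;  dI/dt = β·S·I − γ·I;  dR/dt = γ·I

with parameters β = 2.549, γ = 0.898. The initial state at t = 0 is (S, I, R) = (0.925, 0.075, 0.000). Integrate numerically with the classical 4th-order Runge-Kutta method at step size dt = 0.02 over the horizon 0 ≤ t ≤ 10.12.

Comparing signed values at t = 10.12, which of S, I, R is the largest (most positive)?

t=0.000: state=(0.925, 0.075, 0.000)
step 1 (dt=0.02): k1=(-0.177, 0.109, 0.067), k2=(-0.179, 0.111, 0.068), k3=(-0.179, 0.111, 0.068), k4=(-0.181, 0.112, 0.069); state += dt/6·(k1+2k2+2k3+k4)
t=0.020: state=(0.921, 0.077, 0.001)
t=0.040: state=(0.918, 0.079, 0.003)
t=0.060: state=(0.914, 0.082, 0.004)
continuing one RK4 step at a time; state shown every 25 steps (Δt=0.5):
t=0.500: state=(0.806, 0.145, 0.048)
t=1.000: state=(0.634, 0.233, 0.133)
t=1.500: state=(0.450, 0.296, 0.254)
t=2.000: state=(0.305, 0.304, 0.391)
t=2.500: state=(0.211, 0.268, 0.520)
t=3.000: state=(0.155, 0.216, 0.629)
t=3.500: state=(0.122, 0.164, 0.714)
t=4.000: state=(0.102, 0.121, 0.778)
t=4.500: state=(0.089, 0.087, 0.824)
t=5.000: state=(0.081, 0.062, 0.857)
t=5.500: state=(0.076, 0.044, 0.880)
t=6.000: state=(0.073, 0.031, 0.897)
t=6.500: state=(0.070, 0.021, 0.908)
t=7.000: state=(0.069, 0.015, 0.917)
t=7.500: state=(0.068, 0.010, 0.922)
t=8.000: state=(0.067, 0.007, 0.926)
t=8.500: state=(0.066, 0.005, 0.929)
t=9.000: state=(0.066, 0.003, 0.931)
t=9.500: state=(0.066, 0.002, 0.932)
t=10.000: state=(0.065, 0.002, 0.933)
t=10.120: state=(0.065, 0.002, 0.933)
compare at T: S=0.065, I=0.002, R=0.933

largest component: R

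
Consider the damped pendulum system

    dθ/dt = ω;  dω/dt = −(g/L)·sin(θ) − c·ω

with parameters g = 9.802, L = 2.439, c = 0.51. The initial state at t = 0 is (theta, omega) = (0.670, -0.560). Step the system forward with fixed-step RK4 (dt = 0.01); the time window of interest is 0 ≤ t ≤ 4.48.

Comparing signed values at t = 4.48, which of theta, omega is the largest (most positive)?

largest component: omega

t=0.000: state=(0.670, -0.560)
step 1 (dt=0.01): k1=(-0.560, -2.210), k2=(-0.571, -2.196), k3=(-0.571, -2.195), k4=(-0.582, -2.181); state += dt/6·(k1+2k2+2k3+k4)
t=0.010: state=(0.664, -0.582)
t=0.020: state=(0.658, -0.604)
t=0.030: state=(0.652, -0.625)
continuing one RK4 step at a time; state shown every 20 steps (Δt=0.2):
t=0.200: state=(0.518, -0.936)
t=0.400: state=(0.306, -1.152)
t=0.600: state=(0.070, -1.182)
t=0.800: state=(-0.154, -1.032)
t=1.000: state=(-0.334, -0.742)
t=1.200: state=(-0.446, -0.375)
t=1.400: state=(-0.483, 0.008)
t=1.600: state=(-0.445, 0.353)
t=1.800: state=(-0.347, 0.616)
t=2.000: state=(-0.207, 0.766)
t=2.200: state=(-0.049, 0.788)
t=2.400: state=(0.101, 0.690)
t=2.600: state=(0.221, 0.498)
t=2.800: state=(0.296, 0.251)
t=3.000: state=(0.320, -0.008)
t=3.200: state=(0.294, -0.241)
t=3.400: state=(0.227, -0.417)
t=3.600: state=(0.133, -0.514)
t=3.800: state=(0.028, -0.525)
t=4.000: state=(-0.072, -0.456)
t=4.200: state=(-0.150, -0.325)
t=4.400: state=(-0.199, -0.158)
t=4.480: state=(-0.209, -0.088)
compare at T: theta=-0.209, omega=-0.088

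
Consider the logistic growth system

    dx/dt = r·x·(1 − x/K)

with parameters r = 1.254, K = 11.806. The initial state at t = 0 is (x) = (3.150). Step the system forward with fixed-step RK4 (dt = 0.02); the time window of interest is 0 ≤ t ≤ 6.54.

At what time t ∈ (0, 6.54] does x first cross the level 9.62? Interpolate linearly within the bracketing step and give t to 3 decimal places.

t = 1.988

t=0.000: state=(3.150)
step 1 (dt=0.02): k1=(2.896), k2=(2.913), k3=(2.913), k4=(2.930); state += dt/6·(k1+2k2+2k3+k4)
t=0.020: state=(3.208)
t=0.040: state=(3.267)
t=0.060: state=(3.327)
continuing one RK4 step at a time; state shown every 25 steps (Δt=0.5):
t=0.500: state=(4.784)
t=1.000: state=(6.617)
t=1.500: state=(8.321)
t=1.980: state=(9.603)
next step: t=2.000: state=(9.647) — x has crossed 9.62
linear interpolation between t=1.980 (9.60267) and t=2.000 (9.64726) → t≈1.988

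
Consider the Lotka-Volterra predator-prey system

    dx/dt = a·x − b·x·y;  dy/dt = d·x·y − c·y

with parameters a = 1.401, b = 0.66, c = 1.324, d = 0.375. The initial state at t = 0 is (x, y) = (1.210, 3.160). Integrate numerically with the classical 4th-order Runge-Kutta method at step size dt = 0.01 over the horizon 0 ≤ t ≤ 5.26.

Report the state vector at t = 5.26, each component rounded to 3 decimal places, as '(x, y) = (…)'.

(x, y) = (1.074, 2.505)

t=0.000: state=(1.210, 3.160)
step 1 (dt=0.01): k1=(-0.828, -2.750), k2=(-0.815, -2.743), k3=(-0.815, -2.743), k4=(-0.801, -2.736); state += dt/6·(k1+2k2+2k3+k4)
t=0.010: state=(1.202, 3.133)
t=0.020: state=(1.194, 3.105)
t=0.030: state=(1.186, 3.078)
continuing one RK4 step at a time; state shown every 20 steps (Δt=0.2):
t=0.200: state=(1.093, 2.642)
t=0.400: state=(1.052, 2.196)
t=0.600: state=(1.068, 1.824)
t=0.800: state=(1.134, 1.520)
t=1.000: state=(1.249, 1.275)
t=1.200: state=(1.416, 1.081)
t=1.400: state=(1.642, 0.930)
t=1.600: state=(1.937, 0.816)
t=1.800: state=(2.315, 0.734)
t=2.000: state=(2.791, 0.681)
t=2.200: state=(3.382, 0.658)
t=2.400: state=(4.103, 0.668)
t=2.600: state=(4.957, 0.720)
t=2.800: state=(5.926, 0.830)
t=3.000: state=(6.944, 1.032)
t=3.200: state=(7.852, 1.382)
t=3.400: state=(8.362, 1.955)
t=3.600: state=(8.109, 2.798)
t=3.800: state=(6.946, 3.795)
t=4.000: state=(5.257, 4.608)
t=4.200: state=(3.684, 4.933)
t=4.400: state=(2.558, 4.770)
t=4.600: state=(1.856, 4.310)
t=4.800: state=(1.443, 3.737)
t=5.000: state=(1.212, 3.165)
t=5.200: state=(1.093, 2.647)
t=5.260: state=(1.074, 2.505)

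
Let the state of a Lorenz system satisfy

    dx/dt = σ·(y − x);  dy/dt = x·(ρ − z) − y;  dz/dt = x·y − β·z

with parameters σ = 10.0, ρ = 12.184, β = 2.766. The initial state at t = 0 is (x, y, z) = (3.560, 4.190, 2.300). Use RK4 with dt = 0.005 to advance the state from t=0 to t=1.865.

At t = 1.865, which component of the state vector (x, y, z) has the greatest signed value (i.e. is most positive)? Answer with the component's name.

t=0.000: state=(3.560, 4.190, 2.300)
step 1 (dt=0.005): k1=(6.300, 30.997, 8.555), k2=(6.917, 30.999, 8.839), k3=(6.902, 31.011, 8.843), k4=(7.505, 31.024, 9.134); state += dt/6·(k1+2k2+2k3+k4)
t=0.005: state=(3.595, 4.345, 2.344)
t=0.010: state=(3.635, 4.500, 2.391)
t=0.015: state=(3.681, 4.656, 2.442)
continuing one RK4 step at a time; state shown every 20 steps (Δt=0.1):
t=0.100: state=(5.141, 7.467, 3.960)
t=0.200: state=(7.818, 10.538, 8.290)
t=0.300: state=(9.619, 9.974, 14.661)
t=0.400: state=(8.178, 5.285, 17.263)
t=0.500: state=(5.018, 2.108, 15.080)
t=0.600: state=(2.834, 1.387, 11.972)
t=0.700: state=(1.969, 1.586, 9.369)
t=0.800: state=(1.911, 2.129, 7.409)
t=0.900: state=(2.358, 3.030, 6.094)
t=1.000: state=(3.274, 4.452, 5.540)
t=1.100: state=(4.733, 6.464, 6.127)
t=1.200: state=(6.620, 8.533, 8.460)
t=1.300: state=(8.129, 8.969, 12.306)
t=1.400: state=(7.946, 6.752, 15.055)
t=1.500: state=(6.167, 4.118, 14.725)
t=1.600: state=(4.355, 2.921, 12.703)
t=1.700: state=(3.379, 2.840, 10.561)
t=1.800: state=(3.201, 3.345, 8.874)
t=1.865: state=(3.411, 3.905, 8.122)
compare at T: x=3.411, y=3.905, z=8.122

largest component: z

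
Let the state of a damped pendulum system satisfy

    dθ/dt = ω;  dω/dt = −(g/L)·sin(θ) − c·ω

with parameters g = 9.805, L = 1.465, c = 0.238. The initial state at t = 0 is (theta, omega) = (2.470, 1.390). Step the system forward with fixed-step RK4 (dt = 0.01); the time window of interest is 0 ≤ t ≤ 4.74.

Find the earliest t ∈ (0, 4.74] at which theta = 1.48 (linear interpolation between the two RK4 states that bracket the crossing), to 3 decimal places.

t = 1.284

t=0.000: state=(2.470, 1.390)
step 1 (dt=0.01): k1=(1.390, -4.495), k2=(1.368, -4.453), k3=(1.368, -4.454), k4=(1.345, -4.413); state += dt/6·(k1+2k2+2k3+k4)
t=0.010: state=(2.484, 1.345)
t=0.020: state=(2.497, 1.302)
t=0.030: state=(2.510, 1.259)
continuing one RK4 step at a time; state shown every 20 steps (Δt=0.2):
t=0.200: state=(2.668, 0.633)
t=0.400: state=(2.735, 0.059)
t=0.600: state=(2.694, -0.475)
t=0.800: state=(2.540, -1.096)
t=1.000: state=(2.242, -1.922)
t=1.200: state=(1.753, -3.002)
t=1.280: state=(1.494, -3.473)
next step: t=1.290: state=(1.459, -3.531) — theta has crossed 1.48
linear interpolation between t=1.280 (1.49432) and t=1.290 (1.45929) → t≈1.284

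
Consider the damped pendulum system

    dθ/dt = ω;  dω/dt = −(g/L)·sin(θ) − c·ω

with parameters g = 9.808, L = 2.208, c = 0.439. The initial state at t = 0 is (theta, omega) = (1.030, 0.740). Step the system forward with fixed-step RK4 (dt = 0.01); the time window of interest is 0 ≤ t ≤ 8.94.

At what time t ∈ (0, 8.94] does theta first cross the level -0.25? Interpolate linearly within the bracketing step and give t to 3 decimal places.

t = 1.191

t=0.000: state=(1.030, 0.740)
step 1 (dt=0.01): k1=(0.740, -4.133), k2=(0.719, -4.132), k3=(0.719, -4.132), k4=(0.699, -4.131); state += dt/6·(k1+2k2+2k3+k4)
t=0.010: state=(1.037, 0.699)
t=0.020: state=(1.044, 0.657)
t=0.030: state=(1.050, 0.616)
continuing one RK4 step at a time; state shown every 50 steps (Δt=0.5):
t=0.500: state=(0.909, -1.129)
t=1.000: state=(0.089, -1.861)
t=1.190: state=(-0.248, -1.643)
next step: t=1.200: state=(-0.264, -1.625) — theta has crossed -0.25
linear interpolation between t=1.190 (-0.24809) and t=1.200 (-0.26443) → t≈1.191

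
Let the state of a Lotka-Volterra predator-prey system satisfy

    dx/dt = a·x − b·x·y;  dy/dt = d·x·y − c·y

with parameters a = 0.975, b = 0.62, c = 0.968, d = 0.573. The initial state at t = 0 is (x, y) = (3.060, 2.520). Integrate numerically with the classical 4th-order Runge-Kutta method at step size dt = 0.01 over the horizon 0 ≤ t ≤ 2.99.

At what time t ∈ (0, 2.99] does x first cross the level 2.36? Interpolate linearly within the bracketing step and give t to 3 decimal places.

t = 0.336

t=0.000: state=(3.060, 2.520)
step 1 (dt=0.01): k1=(-1.797, 1.979), k2=(-1.811, 1.974), k3=(-1.811, 1.974), k4=(-1.824, 1.968); state += dt/6·(k1+2k2+2k3+k4)
t=0.010: state=(3.042, 2.540)
t=0.020: state=(3.024, 2.559)
t=0.030: state=(3.005, 2.579)
continuing one RK4 step at a time; state shown every 10 steps (Δt=0.1):
t=0.100: state=(2.868, 2.711)
t=0.200: state=(2.658, 2.883)
t=0.300: state=(2.439, 3.029)
t=0.330: state=(2.373, 3.067)
next step: t=0.340: state=(2.351, 3.078) — x has crossed 2.36
linear interpolation between t=0.330 (2.37316) and t=0.340 (2.35120) → t≈0.336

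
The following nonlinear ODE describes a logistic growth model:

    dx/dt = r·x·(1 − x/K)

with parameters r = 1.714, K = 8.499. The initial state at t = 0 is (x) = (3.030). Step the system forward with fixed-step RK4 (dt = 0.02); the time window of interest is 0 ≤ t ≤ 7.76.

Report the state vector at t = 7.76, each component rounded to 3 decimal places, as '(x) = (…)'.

(x) = (8.499)

t=0.000: state=(3.030)
step 1 (dt=0.02): k1=(3.342), k2=(3.358), k3=(3.358), k4=(3.374); state += dt/6·(k1+2k2+2k3+k4)
t=0.020: state=(3.097)
t=0.040: state=(3.165)
t=0.060: state=(3.233)
continuing one RK4 step at a time; state shown every 25 steps (Δt=0.5):
t=0.500: state=(4.812)
t=1.000: state=(6.414)
t=1.500: state=(7.468)
t=2.000: state=(8.029)
t=2.500: state=(8.293)
t=3.000: state=(8.410)
t=3.500: state=(8.461)
t=4.000: state=(8.483)
t=4.500: state=(8.492)
t=5.000: state=(8.496)
t=5.500: state=(8.498)
t=6.000: state=(8.498)
t=6.500: state=(8.499)
t=7.000: state=(8.499)
t=7.500: state=(8.499)
t=7.760: state=(8.499)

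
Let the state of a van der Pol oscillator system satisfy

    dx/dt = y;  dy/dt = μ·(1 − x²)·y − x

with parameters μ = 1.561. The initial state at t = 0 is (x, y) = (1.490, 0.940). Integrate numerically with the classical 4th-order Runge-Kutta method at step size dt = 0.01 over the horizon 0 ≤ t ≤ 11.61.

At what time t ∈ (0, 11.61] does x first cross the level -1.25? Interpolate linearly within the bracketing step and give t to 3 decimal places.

t = 2.687

t=0.000: state=(1.490, 0.940)
step 1 (dt=0.01): k1=(0.940, -3.280), k2=(0.924, -3.274), k3=(0.924, -3.274), k4=(0.907, -3.266); state += dt/6·(k1+2k2+2k3+k4)
t=0.010: state=(1.499, 0.907)
t=0.020: state=(1.508, 0.875)
t=0.030: state=(1.517, 0.842)
continuing one RK4 step at a time; state shown every 50 steps (Δt=0.5):
t=0.500: state=(1.631, -0.181)
t=1.000: state=(1.437, -0.545)
t=1.500: state=(1.094, -0.855)
t=2.000: state=(0.519, -1.562)
t=2.500: state=(-0.649, -3.173)
t=2.680: state=(-1.228, -3.087)
next step: t=2.690: state=(-1.259, -3.048) — x has crossed -1.25
linear interpolation between t=2.680 (-1.22836) and t=2.690 (-1.25903) → t≈2.687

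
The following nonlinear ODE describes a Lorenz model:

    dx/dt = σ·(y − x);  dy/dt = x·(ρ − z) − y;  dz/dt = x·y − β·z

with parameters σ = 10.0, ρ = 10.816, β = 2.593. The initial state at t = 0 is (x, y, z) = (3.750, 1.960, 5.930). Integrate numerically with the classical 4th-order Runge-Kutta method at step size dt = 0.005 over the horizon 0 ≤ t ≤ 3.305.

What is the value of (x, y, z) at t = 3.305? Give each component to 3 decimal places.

t=0.000: state=(3.750, 1.960, 5.930)
step 1 (dt=0.005): k1=(-17.900, 16.363, -8.026), k2=(-17.043, 16.177, -7.911), k3=(-17.069, 16.187, -7.909), k4=(-16.237, 16.009, -7.795); state += dt/6·(k1+2k2+2k3+k4)
t=0.005: state=(3.665, 2.041, 5.890)
t=0.010: state=(3.587, 2.120, 5.852)
t=0.015: state=(3.518, 2.198, 5.815)
continuing one RK4 step at a time; state shown every 40 steps (Δt=0.2):
t=0.200: state=(3.845, 4.880, 5.406)
t=0.400: state=(6.486, 7.709, 8.697)
t=0.600: state=(6.752, 5.666, 12.945)
t=0.800: state=(4.114, 3.093, 11.082)
t=1.000: state=(3.237, 3.310, 8.247)
t=1.200: state=(4.115, 4.864, 7.217)
t=1.400: state=(5.826, 6.588, 8.973)
t=1.600: state=(6.216, 5.753, 11.576)
t=1.800: state=(4.736, 4.019, 10.923)
t=2.000: state=(3.979, 3.957, 9.037)
t=2.200: state=(4.502, 4.986, 8.297)
t=2.400: state=(5.548, 5.977, 9.391)
t=2.600: state=(5.746, 5.487, 10.856)
t=2.800: state=(4.901, 4.469, 10.526)
t=3.000: state=(4.419, 4.398, 9.366)
t=3.200: state=(4.753, 5.060, 8.932)
t=3.305: state=(5.099, 5.429, 9.189)

(x, y, z) = (5.099, 5.429, 9.189)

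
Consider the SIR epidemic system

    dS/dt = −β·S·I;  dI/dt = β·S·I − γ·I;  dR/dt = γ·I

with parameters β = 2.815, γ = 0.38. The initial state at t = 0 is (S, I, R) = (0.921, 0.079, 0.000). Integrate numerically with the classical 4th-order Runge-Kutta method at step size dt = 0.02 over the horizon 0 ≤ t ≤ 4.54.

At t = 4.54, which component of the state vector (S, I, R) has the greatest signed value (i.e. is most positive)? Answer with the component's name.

largest component: R

t=0.000: state=(0.921, 0.079, 0.000)
step 1 (dt=0.02): k1=(-0.205, 0.175, 0.030), k2=(-0.209, 0.178, 0.031), k3=(-0.209, 0.178, 0.031), k4=(-0.213, 0.182, 0.031); state += dt/6·(k1+2k2+2k3+k4)
t=0.020: state=(0.917, 0.083, 0.001)
t=0.040: state=(0.912, 0.086, 0.001)
t=0.060: state=(0.908, 0.090, 0.002)
continuing one RK4 step at a time; state shown every 10 steps (Δt=0.2):
t=0.200: state=(0.871, 0.121, 0.008)
t=0.400: state=(0.801, 0.180, 0.019)
t=0.600: state=(0.709, 0.256, 0.035)
t=0.800: state=(0.599, 0.343, 0.058)
t=1.000: state=(0.482, 0.431, 0.087)
t=1.200: state=(0.370, 0.507, 0.123)
t=1.400: state=(0.273, 0.563, 0.164)
t=1.600: state=(0.197, 0.595, 0.208)
t=1.800: state=(0.140, 0.606, 0.254)
t=2.000: state=(0.100, 0.600, 0.300)
t=2.200: state=(0.072, 0.584, 0.345)
t=2.400: state=(0.052, 0.560, 0.388)
t=2.600: state=(0.038, 0.532, 0.430)
t=2.800: state=(0.029, 0.502, 0.469)
t=3.000: state=(0.022, 0.472, 0.506)
t=3.200: state=(0.017, 0.442, 0.541)
t=3.400: state=(0.013, 0.413, 0.573)
t=3.600: state=(0.011, 0.386, 0.604)
t=3.800: state=(0.009, 0.359, 0.632)
t=4.000: state=(0.007, 0.335, 0.658)
t=4.200: state=(0.006, 0.311, 0.683)
t=4.400: state=(0.005, 0.289, 0.706)
t=4.540: state=(0.004, 0.275, 0.721)
compare at T: S=0.004, I=0.275, R=0.721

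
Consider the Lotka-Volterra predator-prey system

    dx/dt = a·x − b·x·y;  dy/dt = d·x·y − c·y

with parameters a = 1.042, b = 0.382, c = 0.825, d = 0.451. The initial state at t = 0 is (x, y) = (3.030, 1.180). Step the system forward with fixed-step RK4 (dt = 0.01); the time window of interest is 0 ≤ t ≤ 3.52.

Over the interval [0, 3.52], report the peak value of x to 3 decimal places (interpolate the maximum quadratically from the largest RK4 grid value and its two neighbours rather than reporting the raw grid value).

t=0.000: state=(3.030, 1.180)
step 1 (dt=0.01): k1=(1.791, 0.639), k2=(1.793, 0.646), k3=(1.793, 0.646), k4=(1.795, 0.652); state += dt/6·(k1+2k2+2k3+k4)
t=0.010: state=(3.048, 1.186)
t=0.020: state=(3.066, 1.193)
t=0.030: state=(3.084, 1.200)
continuing one RK4 step at a time; state shown every 20 steps (Δt=0.2):
t=0.200: state=(3.391, 1.337)
t=0.400: state=(3.741, 1.564)
t=0.600: state=(4.042, 1.884)
t=0.800: state=(4.243, 2.324)
t=1.000: state=(4.284, 2.898)
t=1.200: state=(4.120, 3.596)
t=1.400: state=(3.746, 4.354)
t=1.600: state=(3.218, 5.058)
t=1.800: state=(2.636, 5.585)
t=2.000: state=(2.094, 5.858)
t=2.200: state=(1.645, 5.874)
t=2.400: state=(1.301, 5.684)
t=2.600: state=(1.051, 5.355)
t=2.800: state=(0.873, 4.950)
t=3.000: state=(0.749, 4.514)
t=3.200: state=(0.664, 4.078)
t=3.400: state=(0.609, 3.661)
t=3.520: state=(0.587, 3.425)
largest grid value and its neighbours: x(0.940)=4.29197, x(0.950)=4.29199, x(0.960)=4.29151
parabola through these three points peaks at t≈0.945 with x≈4.29204

max x = 4.292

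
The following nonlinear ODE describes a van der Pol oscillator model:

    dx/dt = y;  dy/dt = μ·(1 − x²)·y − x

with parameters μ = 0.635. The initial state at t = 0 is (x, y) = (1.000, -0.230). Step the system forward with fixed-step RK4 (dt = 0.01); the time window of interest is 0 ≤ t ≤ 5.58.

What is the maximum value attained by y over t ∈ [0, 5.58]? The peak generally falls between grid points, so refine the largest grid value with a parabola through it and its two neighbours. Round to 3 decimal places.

max y = 2.186

t=0.000: state=(1.000, -0.230)
step 1 (dt=0.01): k1=(-0.230, -1.000), k2=(-0.235, -0.999), k3=(-0.235, -0.999), k4=(-0.240, -0.998); state += dt/6·(k1+2k2+2k3+k4)
t=0.010: state=(0.998, -0.240)
t=0.020: state=(0.995, -0.250)
t=0.030: state=(0.993, -0.260)
continuing one RK4 step at a time; state shown every 20 steps (Δt=0.2):
t=0.200: state=(0.934, -0.427)
t=0.400: state=(0.830, -0.618)
t=0.600: state=(0.687, -0.809)
t=0.800: state=(0.506, -1.003)
t=1.000: state=(0.285, -1.200)
t=1.200: state=(0.026, -1.392)
t=1.400: state=(-0.269, -1.551)
t=1.600: state=(-0.589, -1.630)
t=1.800: state=(-0.911, -1.567)
t=2.000: state=(-1.204, -1.331)
t=2.200: state=(-1.435, -0.957)
t=2.400: state=(-1.584, -0.533)
t=2.600: state=(-1.650, -0.140)
t=2.800: state=(-1.644, 0.184)
t=3.000: state=(-1.581, 0.443)
t=3.200: state=(-1.470, 0.656)
t=3.400: state=(-1.320, 0.845)
t=3.600: state=(-1.133, 1.030)
t=3.800: state=(-0.907, 1.229)
t=4.000: state=(-0.640, 1.451)
t=4.200: state=(-0.325, 1.700)
t=4.400: state=(0.041, 1.955)
t=4.600: state=(0.453, 2.148)
t=4.800: state=(0.888, 2.161)
t=5.000: state=(1.298, 1.887)
t=5.200: state=(1.626, 1.355)
t=5.400: state=(1.835, 0.741)
t=5.580: state=(1.923, 0.260)
largest grid value and its neighbours: y(4.700)=2.18549, y(4.710)=2.18611, y(4.720)=2.18610
parabola through these three points peaks at t≈4.715 with y≈2.18619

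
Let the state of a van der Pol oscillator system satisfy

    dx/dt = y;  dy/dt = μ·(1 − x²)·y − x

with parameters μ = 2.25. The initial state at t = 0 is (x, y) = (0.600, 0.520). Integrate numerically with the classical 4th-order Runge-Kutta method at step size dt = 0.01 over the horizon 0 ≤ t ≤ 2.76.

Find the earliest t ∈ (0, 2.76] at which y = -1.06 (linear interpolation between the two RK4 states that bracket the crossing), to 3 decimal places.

t=0.000: state=(0.600, 0.520)
step 1 (dt=0.01): k1=(0.520, 0.149), k2=(0.521, 0.144), k3=(0.521, 0.144), k4=(0.521, 0.138); state += dt/6·(k1+2k2+2k3+k4)
t=0.010: state=(0.605, 0.521)
t=0.020: state=(0.610, 0.523)
t=0.030: state=(0.616, 0.524)
continuing one RK4 step at a time; state shown every 10 steps (Δt=0.1):
t=0.100: state=(0.653, 0.529)
t=0.200: state=(0.705, 0.525)
t=0.300: state=(0.757, 0.506)
t=0.400: state=(0.806, 0.471)
t=0.500: state=(0.851, 0.420)
t=0.600: state=(0.890, 0.354)
t=0.700: state=(0.921, 0.276)
t=0.800: state=(0.944, 0.189)
t=0.900: state=(0.959, 0.097)
t=1.000: state=(0.964, 0.002)
t=1.100: state=(0.959, -0.095)
t=1.200: state=(0.945, -0.193)
t=1.300: state=(0.920, -0.294)
t=1.400: state=(0.886, -0.399)
t=1.500: state=(0.840, -0.511)
t=1.600: state=(0.783, -0.636)
t=1.700: state=(0.712, -0.781)
t=1.800: state=(0.626, -0.956)
t=1.850: state=(0.576, -1.058)
next step: t=1.860: state=(0.565, -1.080) — y has crossed -1.06
linear interpolation between t=1.850 (-1.05807) and t=1.860 (-1.08000) → t≈1.851

t = 1.851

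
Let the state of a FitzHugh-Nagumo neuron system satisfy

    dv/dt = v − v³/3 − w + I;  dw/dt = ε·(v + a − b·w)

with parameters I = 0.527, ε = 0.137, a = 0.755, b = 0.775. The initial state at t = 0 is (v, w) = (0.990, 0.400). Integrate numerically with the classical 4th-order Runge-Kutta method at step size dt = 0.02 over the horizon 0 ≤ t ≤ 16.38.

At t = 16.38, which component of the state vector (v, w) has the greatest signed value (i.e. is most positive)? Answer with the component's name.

t=0.000: state=(0.990, 0.400)
step 1 (dt=0.02): k1=(0.794, 0.197), k2=(0.792, 0.197), k3=(0.792, 0.197), k4=(0.790, 0.198); state += dt/6·(k1+2k2+2k3+k4)
t=0.020: state=(1.006, 0.404)
t=0.040: state=(1.022, 0.408)
t=0.060: state=(1.037, 0.412)
continuing one RK4 step at a time; state shown every 50 steps (Δt=1):
t=1.000: state=(1.533, 0.629)
t=2.000: state=(1.576, 0.869)
t=3.000: state=(1.466, 1.078)
t=4.000: state=(1.316, 1.248)
t=5.000: state=(1.133, 1.380)
t=6.000: state=(0.892, 1.471)
t=7.000: state=(0.508, 1.514)
t=8.000: state=(-0.326, 1.479)
t=9.000: state=(-1.688, 1.291)
t=10.000: state=(-1.948, 1.013)
t=11.000: state=(-1.875, 0.760)
t=12.000: state=(-1.784, 0.544)
t=13.000: state=(-1.693, 0.362)
t=14.000: state=(-1.604, 0.209)
t=15.000: state=(-1.515, 0.084)
t=16.000: state=(-1.428, -0.018)
t=16.380: state=(-1.395, -0.051)
compare at T: v=-1.395, w=-0.051

largest component: w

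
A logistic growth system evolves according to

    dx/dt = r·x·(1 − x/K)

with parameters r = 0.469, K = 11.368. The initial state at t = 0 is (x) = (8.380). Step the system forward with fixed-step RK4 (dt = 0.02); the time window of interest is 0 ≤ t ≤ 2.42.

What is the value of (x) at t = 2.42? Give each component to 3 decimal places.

(x) = (10.199)

t=0.000: state=(8.380)
step 1 (dt=0.02): k1=(1.033), k2=(1.031), k3=(1.031), k4=(1.028); state += dt/6·(k1+2k2+2k3+k4)
t=0.020: state=(8.401)
t=0.040: state=(8.421)
t=0.060: state=(8.442)
continuing one RK4 step at a time; state shown every 5 steps (Δt=0.1):
t=0.100: state=(8.482)
t=0.200: state=(8.582)
t=0.300: state=(8.679)
t=0.400: state=(8.775)
t=0.500: state=(8.867)
t=0.600: state=(8.957)
t=0.700: state=(9.045)
t=0.800: state=(9.131)
t=0.900: state=(9.214)
t=1.000: state=(9.295)
t=1.100: state=(9.373)
t=1.200: state=(9.449)
t=1.300: state=(9.523)
t=1.400: state=(9.594)
t=1.500: state=(9.663)
t=1.600: state=(9.730)
t=1.700: state=(9.795)
t=1.800: state=(9.857)
t=1.900: state=(9.917)
t=2.000: state=(9.976)
t=2.100: state=(10.032)
t=2.200: state=(10.086)
t=2.300: state=(10.139)
t=2.400: state=(10.189)
t=2.420: state=(10.199)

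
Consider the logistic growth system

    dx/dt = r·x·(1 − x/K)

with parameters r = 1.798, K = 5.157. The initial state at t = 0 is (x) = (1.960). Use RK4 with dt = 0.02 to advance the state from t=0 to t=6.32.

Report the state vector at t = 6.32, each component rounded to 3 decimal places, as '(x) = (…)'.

t=0.000: state=(1.960)
step 1 (dt=0.02): k1=(2.185), k2=(2.194), k3=(2.194), k4=(2.203); state += dt/6·(k1+2k2+2k3+k4)
t=0.020: state=(2.004)
t=0.040: state=(2.048)
t=0.060: state=(2.093)
continuing one RK4 step at a time; state shown every 25 steps (Δt=0.5):
t=0.500: state=(3.099)
t=1.000: state=(4.060)
t=1.500: state=(4.646)
t=2.000: state=(4.936)
t=2.500: state=(5.065)
t=3.000: state=(5.119)
t=3.500: state=(5.141)
t=4.000: state=(5.151)
t=4.500: state=(5.154)
t=5.000: state=(5.156)
t=5.500: state=(5.157)
t=6.000: state=(5.157)
t=6.320: state=(5.157)

(x) = (5.157)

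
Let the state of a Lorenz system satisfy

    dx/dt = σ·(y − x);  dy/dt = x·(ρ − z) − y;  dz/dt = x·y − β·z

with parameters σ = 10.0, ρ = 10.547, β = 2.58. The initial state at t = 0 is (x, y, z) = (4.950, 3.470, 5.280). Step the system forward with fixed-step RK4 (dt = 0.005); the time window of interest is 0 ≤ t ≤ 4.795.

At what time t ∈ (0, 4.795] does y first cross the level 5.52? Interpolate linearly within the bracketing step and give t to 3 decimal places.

t=0.000: state=(4.950, 3.470, 5.280)
step 1 (dt=0.005): k1=(-14.800, 22.602, 3.554), k2=(-13.865, 22.307, 3.680), k3=(-13.896, 22.318, 3.684), k4=(-12.989, 22.034, 3.810); state += dt/6·(k1+2k2+2k3+k4)
t=0.005: state=(4.881, 3.582, 5.298)
t=0.010: state=(4.820, 3.690, 5.318)
t=0.015: state=(4.767, 3.797, 5.339)
t=0.105: state=(4.771, 5.442, 5.982)
next step: t=0.110: state=(4.806, 5.523, 6.036) — y has crossed 5.52
linear interpolation between t=0.105 (5.44154) and t=0.110 (5.52277) → t≈0.110

t = 0.110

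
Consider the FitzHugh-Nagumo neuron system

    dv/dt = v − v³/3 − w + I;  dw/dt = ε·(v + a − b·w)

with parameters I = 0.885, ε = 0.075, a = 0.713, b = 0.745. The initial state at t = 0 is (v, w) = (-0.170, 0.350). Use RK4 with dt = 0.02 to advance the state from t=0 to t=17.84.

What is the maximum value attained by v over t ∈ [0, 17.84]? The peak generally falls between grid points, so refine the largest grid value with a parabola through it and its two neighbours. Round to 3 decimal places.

max v = 1.826

t=0.000: state=(-0.170, 0.350)
step 1 (dt=0.02): k1=(0.367, 0.021), k2=(0.370, 0.021), k3=(0.370, 0.021), k4=(0.373, 0.022); state += dt/6·(k1+2k2+2k3+k4)
t=0.020: state=(-0.163, 0.350)
t=0.040: state=(-0.155, 0.351)
t=0.060: state=(-0.147, 0.351)
continuing one RK4 step at a time; state shown every 50 steps (Δt=1):
t=1.000: state=(0.431, 0.389)
t=2.000: state=(1.458, 0.490)
t=3.000: state=(1.819, 0.640)
t=4.000: state=(1.802, 0.789)
t=5.000: state=(1.742, 0.928)
t=6.000: state=(1.678, 1.054)
t=7.000: state=(1.611, 1.169)
t=8.000: state=(1.543, 1.272)
t=9.000: state=(1.473, 1.365)
t=10.000: state=(1.399, 1.448)
t=11.000: state=(1.320, 1.520)
t=12.000: state=(1.234, 1.583)
t=13.000: state=(1.138, 1.635)
t=14.000: state=(1.024, 1.677)
t=15.000: state=(0.878, 1.708)
t=16.000: state=(0.665, 1.724)
t=17.000: state=(0.273, 1.718)
t=17.840: state=(-0.445, 1.681)
largest grid value and its neighbours: v(3.260)=1.82588, v(3.280)=1.82589, v(3.300)=1.82585
parabola through these three points peaks at t≈3.275 with v≈1.82590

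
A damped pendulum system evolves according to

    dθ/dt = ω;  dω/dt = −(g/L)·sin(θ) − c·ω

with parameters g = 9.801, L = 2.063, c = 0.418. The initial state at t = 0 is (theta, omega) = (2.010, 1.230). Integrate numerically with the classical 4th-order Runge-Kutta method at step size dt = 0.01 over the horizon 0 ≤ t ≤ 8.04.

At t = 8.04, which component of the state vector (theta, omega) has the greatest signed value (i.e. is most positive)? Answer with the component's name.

largest component: omega

t=0.000: state=(2.010, 1.230)
step 1 (dt=0.01): k1=(1.230, -4.814), k2=(1.206, -4.792), k3=(1.206, -4.792), k4=(1.182, -4.769); state += dt/6·(k1+2k2+2k3+k4)
t=0.010: state=(2.022, 1.182)
t=0.020: state=(2.034, 1.135)
t=0.030: state=(2.045, 1.088)
continuing one RK4 step at a time; state shown every 50 steps (Δt=0.5):
t=0.500: state=(2.094, -0.809)
t=1.000: state=(1.209, -2.707)
t=1.500: state=(-0.347, -2.973)
t=2.000: state=(-1.316, -0.743)
t=2.500: state=(-1.111, 1.458)
t=3.000: state=(-0.067, 2.353)
t=3.500: state=(0.837, 0.989)
t=4.000: state=(0.843, -0.902)
t=4.500: state=(0.112, -1.736)
t=5.000: state=(-0.583, -0.812)
t=5.500: state=(-0.612, 0.655)
t=6.000: state=(-0.073, 1.275)
t=6.500: state=(0.433, 0.574)
t=7.000: state=(0.435, -0.525)
t=7.500: state=(0.027, -0.934)
t=8.000: state=(-0.330, -0.373)
t=8.040: state=(-0.344, -0.304)
compare at T: theta=-0.344, omega=-0.304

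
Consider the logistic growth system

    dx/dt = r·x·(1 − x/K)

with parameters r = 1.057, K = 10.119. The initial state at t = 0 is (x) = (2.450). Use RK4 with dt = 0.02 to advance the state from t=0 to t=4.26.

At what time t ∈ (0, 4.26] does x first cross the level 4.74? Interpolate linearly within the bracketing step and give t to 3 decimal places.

t = 0.960

t=0.000: state=(2.450)
step 1 (dt=0.02): k1=(1.963), k2=(1.973), k3=(1.973), k4=(1.984); state += dt/6·(k1+2k2+2k3+k4)
t=0.020: state=(2.489)
t=0.040: state=(2.529)
t=0.060: state=(2.570)
continuing one RK4 step at a time; state shown every 10 steps (Δt=0.2):
t=0.200: state=(2.864)
t=0.400: state=(3.317)
t=0.600: state=(3.804)
t=0.800: state=(4.317)
t=0.940: state=(4.687)
next step: t=0.960: state=(4.740) — x has crossed 4.74
linear interpolation between t=0.940 (4.68699) and t=0.960 (4.74022) → t≈0.960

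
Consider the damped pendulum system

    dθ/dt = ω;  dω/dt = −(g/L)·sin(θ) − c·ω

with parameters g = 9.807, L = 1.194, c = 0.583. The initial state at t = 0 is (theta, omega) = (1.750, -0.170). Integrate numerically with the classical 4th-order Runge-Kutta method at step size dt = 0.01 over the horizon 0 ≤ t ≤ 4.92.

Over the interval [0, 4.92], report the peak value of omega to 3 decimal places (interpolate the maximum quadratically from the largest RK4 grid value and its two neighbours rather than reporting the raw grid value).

max omega = 2.665

t=0.000: state=(1.750, -0.170)
step 1 (dt=0.01): k1=(-0.170, -7.983), k2=(-0.210, -7.961), k3=(-0.210, -7.961), k4=(-0.250, -7.940); state += dt/6·(k1+2k2+2k3+k4)
t=0.010: state=(1.748, -0.250)
t=0.020: state=(1.745, -0.329)
t=0.030: state=(1.741, -0.408)
continuing one RK4 step at a time; state shown every 20 steps (Δt=0.2):
t=0.200: state=(1.562, -1.690)
t=0.400: state=(1.087, -3.000)
t=0.600: state=(0.401, -3.705)
t=0.800: state=(-0.322, -3.338)
t=1.000: state=(-0.873, -2.076)
t=1.200: state=(-1.133, -0.520)
t=1.400: state=(-1.088, 0.942)
t=1.600: state=(-0.777, 2.093)
t=1.800: state=(-0.290, 2.650)
t=2.000: state=(0.228, 2.391)
t=2.200: state=(0.621, 1.467)
t=2.400: state=(0.796, 0.272)
t=2.600: state=(0.735, -0.853)
t=2.800: state=(0.477, -1.653)
t=3.000: state=(0.110, -1.918)
t=3.200: state=(-0.250, -1.585)
t=3.400: state=(-0.496, -0.826)
t=3.600: state=(-0.571, 0.074)
t=3.800: state=(-0.474, 0.856)
t=4.000: state=(-0.250, 1.318)
t=4.200: state=(0.024, 1.344)
t=4.400: state=(0.260, 0.964)
t=4.600: state=(0.393, 0.344)
t=4.800: state=(0.396, -0.305)
t=4.920: state=(0.339, -0.629)
largest grid value and its neighbours: omega(1.830)=2.66412, omega(1.840)=2.66467, omega(1.850)=2.66307
parabola through these three points peaks at t≈1.838 with omega≈2.66474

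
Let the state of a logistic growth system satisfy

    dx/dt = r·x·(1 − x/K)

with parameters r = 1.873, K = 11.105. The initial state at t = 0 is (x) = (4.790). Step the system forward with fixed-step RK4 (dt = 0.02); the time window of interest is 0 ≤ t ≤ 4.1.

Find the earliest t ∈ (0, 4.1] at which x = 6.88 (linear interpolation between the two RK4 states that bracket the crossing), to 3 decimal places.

t=0.000: state=(4.790)
step 1 (dt=0.02): k1=(5.102), k2=(5.115), k3=(5.115), k4=(5.126); state += dt/6·(k1+2k2+2k3+k4)
t=0.020: state=(4.892)
t=0.040: state=(4.995)
t=0.060: state=(5.098)
continuing one RK4 step at a time; state shown every 10 steps (Δt=0.2):
t=0.200: state=(5.825)
t=0.400: state=(6.841)
next step: t=0.420: state=(6.939) — x has crossed 6.88
linear interpolation between t=0.400 (6.84120) and t=0.420 (6.93916) → t≈0.408

t = 0.408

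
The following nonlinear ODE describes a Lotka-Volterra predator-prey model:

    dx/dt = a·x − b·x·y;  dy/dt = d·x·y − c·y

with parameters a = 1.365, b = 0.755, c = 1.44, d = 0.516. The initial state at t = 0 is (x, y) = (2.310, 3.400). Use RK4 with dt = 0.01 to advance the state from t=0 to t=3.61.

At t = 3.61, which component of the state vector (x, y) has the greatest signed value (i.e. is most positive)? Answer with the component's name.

largest component: x

t=0.000: state=(2.310, 3.400)
step 1 (dt=0.01): k1=(-2.777, -0.843), k2=(-2.753, -0.867), k3=(-2.753, -0.866), k4=(-2.729, -0.889); state += dt/6·(k1+2k2+2k3+k4)
t=0.010: state=(2.282, 3.391)
t=0.020: state=(2.255, 3.382)
t=0.030: state=(2.229, 3.373)
continuing one RK4 step at a time; state shown every 20 steps (Δt=0.2):
t=0.200: state=(1.847, 3.154)
t=0.400: state=(1.546, 2.814)
t=0.600: state=(1.365, 2.450)
t=0.800: state=(1.272, 2.103)
t=1.000: state=(1.246, 1.795)
t=1.200: state=(1.274, 1.532)
t=1.400: state=(1.351, 1.314)
t=1.600: state=(1.476, 1.140)
t=1.800: state=(1.650, 1.004)
t=2.000: state=(1.878, 0.902)
t=2.200: state=(2.166, 0.833)
t=2.400: state=(2.517, 0.795)
t=2.600: state=(2.936, 0.789)
t=2.800: state=(3.418, 0.821)
t=3.000: state=(3.946, 0.900)
t=3.200: state=(4.482, 1.042)
t=3.400: state=(4.951, 1.273)
t=3.600: state=(5.237, 1.618)
t=3.610: state=(5.244, 1.639)
compare at T: x=5.244, y=1.639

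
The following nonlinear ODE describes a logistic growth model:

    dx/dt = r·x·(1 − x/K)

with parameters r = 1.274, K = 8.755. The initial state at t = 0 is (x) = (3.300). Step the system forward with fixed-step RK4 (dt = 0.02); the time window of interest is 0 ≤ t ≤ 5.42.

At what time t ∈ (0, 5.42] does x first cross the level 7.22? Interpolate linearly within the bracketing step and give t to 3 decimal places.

t = 1.610

t=0.000: state=(3.300)
step 1 (dt=0.02): k1=(2.620), k2=(2.628), k3=(2.628), k4=(2.636); state += dt/6·(k1+2k2+2k3+k4)
t=0.020: state=(3.353)
t=0.040: state=(3.405)
t=0.060: state=(3.459)
continuing one RK4 step at a time; state shown every 10 steps (Δt=0.2):
t=0.200: state=(3.838)
t=0.400: state=(4.393)
t=0.600: state=(4.947)
t=0.800: state=(5.484)
t=1.000: state=(5.987)
t=1.200: state=(6.445)
t=1.400: state=(6.852)
t=1.600: state=(7.204)
next step: t=1.620: state=(7.236) — x has crossed 7.22
linear interpolation between t=1.600 (7.20407) and t=1.620 (7.23632) → t≈1.610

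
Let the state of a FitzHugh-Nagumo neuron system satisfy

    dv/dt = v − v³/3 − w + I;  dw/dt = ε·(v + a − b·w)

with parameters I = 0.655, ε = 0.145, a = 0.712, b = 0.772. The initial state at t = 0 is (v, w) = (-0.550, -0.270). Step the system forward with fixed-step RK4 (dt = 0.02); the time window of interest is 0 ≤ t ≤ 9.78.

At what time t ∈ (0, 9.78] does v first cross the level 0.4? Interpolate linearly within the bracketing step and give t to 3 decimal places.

t=0.000: state=(-0.550, -0.270)
step 1 (dt=0.02): k1=(0.430, 0.054), k2=(0.433, 0.054), k3=(0.433, 0.054), k4=(0.435, 0.055); state += dt/6·(k1+2k2+2k3+k4)
t=0.020: state=(-0.541, -0.269)
t=0.040: state=(-0.533, -0.268)
t=0.060: state=(-0.524, -0.267)
continuing one RK4 step at a time; state shown every 25 steps (Δt=0.5):
t=0.500: state=(-0.296, -0.235)
t=1.000: state=(0.076, -0.181)
t=1.300: state=(0.386, -0.135)
next step: t=1.320: state=(0.409, -0.131) — v has crossed 0.4
linear interpolation between t=1.300 (0.38571) and t=1.320 (0.40900) → t≈1.312

t = 1.312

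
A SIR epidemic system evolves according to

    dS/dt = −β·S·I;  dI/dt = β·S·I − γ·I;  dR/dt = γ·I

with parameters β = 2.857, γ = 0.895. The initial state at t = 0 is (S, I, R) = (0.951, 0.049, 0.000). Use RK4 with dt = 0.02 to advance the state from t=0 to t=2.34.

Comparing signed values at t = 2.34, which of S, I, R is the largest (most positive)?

largest component: R

t=0.000: state=(0.951, 0.049, 0.000)
step 1 (dt=0.02): k1=(-0.133, 0.089, 0.044), k2=(-0.135, 0.091, 0.045), k3=(-0.135, 0.091, 0.045), k4=(-0.138, 0.092, 0.045); state += dt/6·(k1+2k2+2k3+k4)
t=0.020: state=(0.948, 0.051, 0.001)
t=0.040: state=(0.945, 0.053, 0.002)
t=0.060: state=(0.943, 0.055, 0.003)
continuing one RK4 step at a time; state shown every 5 steps (Δt=0.1):
t=0.100: state=(0.937, 0.059, 0.005)
t=0.200: state=(0.920, 0.070, 0.011)
t=0.300: state=(0.900, 0.083, 0.017)
t=0.400: state=(0.877, 0.098, 0.025)
t=0.500: state=(0.851, 0.114, 0.035)
t=0.600: state=(0.821, 0.133, 0.046)
t=0.700: state=(0.788, 0.153, 0.059)
t=0.800: state=(0.752, 0.174, 0.073)
t=0.900: state=(0.714, 0.196, 0.090)
t=1.000: state=(0.672, 0.219, 0.109)
t=1.100: state=(0.630, 0.241, 0.129)
t=1.200: state=(0.586, 0.262, 0.152)
t=1.300: state=(0.542, 0.282, 0.176)
t=1.400: state=(0.499, 0.299, 0.202)
t=1.500: state=(0.457, 0.313, 0.230)
t=1.600: state=(0.417, 0.325, 0.258)
t=1.700: state=(0.380, 0.333, 0.288)
t=1.800: state=(0.345, 0.337, 0.318)
t=1.900: state=(0.313, 0.339, 0.348)
t=2.000: state=(0.284, 0.337, 0.378)
t=2.100: state=(0.258, 0.333, 0.408)
t=2.200: state=(0.235, 0.327, 0.438)
t=2.300: state=(0.214, 0.319, 0.467)
t=2.340: state=(0.207, 0.315, 0.478)
compare at T: S=0.207, I=0.315, R=0.478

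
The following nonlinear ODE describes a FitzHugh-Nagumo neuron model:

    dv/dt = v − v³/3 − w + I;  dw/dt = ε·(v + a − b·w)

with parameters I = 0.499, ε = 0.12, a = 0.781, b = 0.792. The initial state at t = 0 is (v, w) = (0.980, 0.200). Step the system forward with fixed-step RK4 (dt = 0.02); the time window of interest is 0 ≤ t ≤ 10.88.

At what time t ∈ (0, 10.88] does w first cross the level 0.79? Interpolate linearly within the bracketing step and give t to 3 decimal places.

t=0.000: state=(0.980, 0.200)
step 1 (dt=0.02): k1=(0.965, 0.192), k2=(0.964, 0.193), k3=(0.964, 0.193), k4=(0.962, 0.194); state += dt/6·(k1+2k2+2k3+k4)
t=0.020: state=(0.999, 0.204)
t=0.040: state=(1.018, 0.208)
t=0.060: state=(1.038, 0.212)
continuing one RK4 step at a time; state shown every 25 steps (Δt=0.5):
t=0.500: state=(1.405, 0.307)
t=1.000: state=(1.632, 0.429)
t=1.500: state=(1.693, 0.553)
t=2.000: state=(1.677, 0.672)
t=2.500: state=(1.633, 0.783)
t=2.520: state=(1.631, 0.788)
next step: t=2.540: state=(1.629, 0.792) — w has crossed 0.79
linear interpolation between t=2.520 (0.78764) and t=2.540 (0.79193) → t≈2.531

t = 2.531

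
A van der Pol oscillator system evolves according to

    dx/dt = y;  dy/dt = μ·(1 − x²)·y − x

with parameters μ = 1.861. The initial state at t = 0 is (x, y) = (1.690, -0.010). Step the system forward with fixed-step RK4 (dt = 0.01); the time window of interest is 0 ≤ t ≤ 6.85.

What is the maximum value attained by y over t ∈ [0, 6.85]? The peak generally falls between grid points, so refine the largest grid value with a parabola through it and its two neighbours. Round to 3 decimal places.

t=0.000: state=(1.690, -0.010)
step 1 (dt=0.01): k1=(-0.010, -1.655), k2=(-0.018, -1.627), k3=(-0.018, -1.627), k4=(-0.026, -1.599); state += dt/6·(k1+2k2+2k3+k4)
t=0.010: state=(1.690, -0.026)
t=0.020: state=(1.689, -0.042)
t=0.030: state=(1.689, -0.057)
continuing one RK4 step at a time; state shown every 25 steps (Δt=0.25):
t=0.250: state=(1.648, -0.289)
t=0.500: state=(1.557, -0.425)
t=0.750: state=(1.438, -0.525)
t=1.000: state=(1.294, -0.634)
t=1.250: state=(1.118, -0.786)
t=1.500: state=(0.893, -1.033)
t=1.750: state=(0.585, -1.475)
t=2.000: state=(0.123, -2.304)
t=2.250: state=(-0.600, -3.462)
t=2.500: state=(-1.470, -2.984)
t=2.750: state=(-1.940, -0.863)
t=3.000: state=(-2.017, 0.053)
t=3.250: state=(-1.968, 0.284)
t=3.500: state=(-1.887, 0.356)
t=3.750: state=(-1.793, 0.397)
t=4.000: state=(-1.688, 0.438)
t=4.250: state=(-1.573, 0.489)
t=4.500: state=(-1.442, 0.557)
t=4.750: state=(-1.291, 0.655)
t=5.000: state=(-1.110, 0.806)
t=5.250: state=(-0.880, 1.059)
t=5.500: state=(-0.564, 1.519)
t=5.750: state=(-0.087, 2.381)
t=6.000: state=(0.657, 3.524)
t=6.250: state=(1.519, 2.854)
t=6.500: state=(1.955, 0.761)
t=6.750: state=(2.017, -0.081)
t=6.850: state=(2.002, -0.199)
largest grid value and its neighbours: y(6.070)=3.64831, y(6.080)=3.64850, y(6.090)=3.64364
parabola through these three points peaks at t≈6.075 with y≈3.64904

max y = 3.649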